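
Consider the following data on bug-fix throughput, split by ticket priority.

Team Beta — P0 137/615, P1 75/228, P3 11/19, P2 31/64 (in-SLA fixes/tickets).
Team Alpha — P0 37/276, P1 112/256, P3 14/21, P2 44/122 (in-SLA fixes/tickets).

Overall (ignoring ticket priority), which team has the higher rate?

Team Alpha

P0: Team Beta 137/615 = 22.3%, Team Alpha 37/276 = 13.4% → Team Beta
P1: Team Beta 75/228 = 32.9%, Team Alpha 112/256 = 43.8% → Team Alpha
P3: Team Beta 11/19 = 57.9%, Team Alpha 14/21 = 66.7% → Team Alpha
P2: Team Beta 31/64 = 48.4%, Team Alpha 44/122 = 36.1% → Team Beta
Overall: Team Beta 254/926 = 27.4%, Team Alpha 207/675 = 30.7% → Team Alpha
(Neither sweeps every ticket group, but Team Alpha has the higher pooled rate.)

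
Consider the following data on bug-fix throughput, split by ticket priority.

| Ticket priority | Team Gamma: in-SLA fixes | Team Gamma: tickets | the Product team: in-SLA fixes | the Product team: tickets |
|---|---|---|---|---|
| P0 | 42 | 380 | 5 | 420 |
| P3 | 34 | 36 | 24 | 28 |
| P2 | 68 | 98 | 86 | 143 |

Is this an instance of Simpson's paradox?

No

P0: Team Gamma 42/380 = 11.1%, the Product team 5/420 = 1.2% → Team Gamma
P3: Team Gamma 34/36 = 94.4%, the Product team 24/28 = 85.7% → Team Gamma
P2: Team Gamma 68/98 = 69.4%, the Product team 86/143 = 60.1% → Team Gamma
Overall: Team Gamma 144/514 = 28.0%, the Product team 115/591 = 19.5% → Team Gamma
Team Gamma wins overall and in every ticket group — no reversal.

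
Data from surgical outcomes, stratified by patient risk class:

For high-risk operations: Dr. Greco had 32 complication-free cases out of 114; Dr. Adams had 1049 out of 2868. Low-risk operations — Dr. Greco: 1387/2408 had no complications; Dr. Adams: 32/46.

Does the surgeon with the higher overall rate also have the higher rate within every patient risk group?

No

High-risk: Dr. Greco 32/114 = 28.1%, Dr. Adams 1049/2868 = 36.6% → Dr. Adams
Low-risk: Dr. Greco 1387/2408 = 57.6%, Dr. Adams 32/46 = 69.6% → Dr. Adams
Overall: Dr. Greco 1419/2522 = 56.3%, Dr. Adams 1081/2914 = 37.1% → Dr. Greco
Dr. Adams wins each patient risk group but Dr. Greco wins overall — the comparison reverses. Dr. Adams's operations skew toward high-risk, which has a lower base rate.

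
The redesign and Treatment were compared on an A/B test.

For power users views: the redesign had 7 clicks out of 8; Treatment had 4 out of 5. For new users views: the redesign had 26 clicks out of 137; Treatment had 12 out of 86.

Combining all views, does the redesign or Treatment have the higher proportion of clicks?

the redesign

Power users: the redesign 7/8 = 87.5%, Treatment 4/5 = 80.0% → the redesign
New users: the redesign 26/137 = 19.0%, Treatment 12/86 = 14.0% → the redesign
Overall: the redesign 33/145 = 22.8%, Treatment 16/91 = 17.6% → the redesign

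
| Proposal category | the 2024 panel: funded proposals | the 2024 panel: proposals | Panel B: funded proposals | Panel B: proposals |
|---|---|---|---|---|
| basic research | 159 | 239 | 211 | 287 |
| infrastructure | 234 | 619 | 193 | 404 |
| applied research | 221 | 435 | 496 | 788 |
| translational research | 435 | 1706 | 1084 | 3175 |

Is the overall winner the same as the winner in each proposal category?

Basic research: the 2024 panel 159/239 = 66.5%, Panel B 211/287 = 73.5% → Panel B
Infrastructure: the 2024 panel 234/619 = 37.8%, Panel B 193/404 = 47.8% → Panel B
Applied research: the 2024 panel 221/435 = 50.8%, Panel B 496/788 = 62.9% → Panel B
Translational research: the 2024 panel 435/1706 = 25.5%, Panel B 1084/3175 = 34.1% → Panel B
Overall: the 2024 panel 1049/2999 = 35.0%, Panel B 1984/4654 = 42.6% → Panel B
Panel B wins overall and in every proposal group — no reversal.

Yes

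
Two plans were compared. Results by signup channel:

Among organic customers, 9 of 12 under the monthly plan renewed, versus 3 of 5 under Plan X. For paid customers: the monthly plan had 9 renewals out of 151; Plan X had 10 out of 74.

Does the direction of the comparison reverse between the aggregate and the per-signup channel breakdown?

No

Organic: the monthly plan 9/12 = 75.0%, Plan X 3/5 = 60.0% → the monthly plan
Paid: the monthly plan 9/151 = 6.0%, Plan X 10/74 = 13.5% → Plan X
Overall: the monthly plan 18/163 = 11.0%, Plan X 13/79 = 16.5% → Plan X
Neither sweeps: the monthly plan wins 1 of 2 groups, Plan X wins 1. Plan X wins overall but not every group — no Simpson reversal.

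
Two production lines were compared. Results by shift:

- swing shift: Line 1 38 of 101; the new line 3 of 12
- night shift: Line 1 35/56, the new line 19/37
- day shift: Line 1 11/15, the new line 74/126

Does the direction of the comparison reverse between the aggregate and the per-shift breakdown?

Swing shift: Line 1 38/101 = 37.6%, the new line 3/12 = 25.0% → Line 1
Night shift: Line 1 35/56 = 62.5%, the new line 19/37 = 51.4% → Line 1
Day shift: Line 1 11/15 = 73.3%, the new line 74/126 = 58.7% → Line 1
Overall: Line 1 84/172 = 48.8%, the new line 96/175 = 54.9% → the new line
Line 1 wins each shift group but the new line wins overall — the comparison reverses. Line 1's units skew toward swing shift, which has a lower base rate.

Yes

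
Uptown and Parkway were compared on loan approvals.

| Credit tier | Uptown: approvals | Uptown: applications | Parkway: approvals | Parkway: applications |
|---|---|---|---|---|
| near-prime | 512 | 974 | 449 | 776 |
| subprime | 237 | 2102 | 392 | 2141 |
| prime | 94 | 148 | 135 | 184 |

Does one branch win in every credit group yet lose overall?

No

Near-prime: Uptown 512/974 = 52.6%, Parkway 449/776 = 57.9% → Parkway
Subprime: Uptown 237/2102 = 11.3%, Parkway 392/2141 = 18.3% → Parkway
Prime: Uptown 94/148 = 63.5%, Parkway 135/184 = 73.4% → Parkway
Overall: Uptown 843/3224 = 26.1%, Parkway 976/3101 = 31.5% → Parkway
Parkway wins overall and in every credit group — no reversal.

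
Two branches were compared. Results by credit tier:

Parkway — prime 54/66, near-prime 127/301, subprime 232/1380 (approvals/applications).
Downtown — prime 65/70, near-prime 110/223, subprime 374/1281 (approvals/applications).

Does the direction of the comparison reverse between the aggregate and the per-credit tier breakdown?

Prime: Parkway 54/66 = 81.8%, Downtown 65/70 = 92.9% → Downtown
Near-prime: Parkway 127/301 = 42.2%, Downtown 110/223 = 49.3% → Downtown
Subprime: Parkway 232/1380 = 16.8%, Downtown 374/1281 = 29.2% → Downtown
Overall: Parkway 413/1747 = 23.6%, Downtown 549/1574 = 34.9% → Downtown
Downtown wins overall and in every credit group — no reversal.

No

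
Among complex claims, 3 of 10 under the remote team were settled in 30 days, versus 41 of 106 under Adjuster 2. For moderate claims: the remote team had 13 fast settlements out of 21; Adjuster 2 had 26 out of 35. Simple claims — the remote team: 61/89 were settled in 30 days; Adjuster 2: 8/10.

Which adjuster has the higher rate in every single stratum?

Adjuster 2

Complex: the remote team 3/10 = 30.0%, Adjuster 2 41/106 = 38.7% → Adjuster 2
Moderate: the remote team 13/21 = 61.9%, Adjuster 2 26/35 = 74.3% → Adjuster 2
Simple: the remote team 61/89 = 68.5%, Adjuster 2 8/10 = 80.0% → Adjuster 2
Adjuster 2 has the higher rate in all 3 groups.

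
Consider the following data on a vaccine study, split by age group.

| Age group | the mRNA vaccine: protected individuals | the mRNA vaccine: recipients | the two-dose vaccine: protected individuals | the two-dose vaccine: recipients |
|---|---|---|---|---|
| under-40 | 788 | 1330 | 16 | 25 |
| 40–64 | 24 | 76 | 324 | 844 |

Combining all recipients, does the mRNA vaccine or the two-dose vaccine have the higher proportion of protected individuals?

the mRNA vaccine

Under-40: the mRNA vaccine 788/1330 = 59.2%, the two-dose vaccine 16/25 = 64.0% → the two-dose vaccine
40–64: the mRNA vaccine 24/76 = 31.6%, the two-dose vaccine 324/844 = 38.4% → the two-dose vaccine
Overall: the mRNA vaccine 812/1406 = 57.8%, the two-dose vaccine 340/869 = 39.1% → the mRNA vaccine
(The two-dose vaccine wins every age group but the mRNA vaccine wins overall — the two-dose vaccine's recipients skew toward the low-rate 40–64 group.)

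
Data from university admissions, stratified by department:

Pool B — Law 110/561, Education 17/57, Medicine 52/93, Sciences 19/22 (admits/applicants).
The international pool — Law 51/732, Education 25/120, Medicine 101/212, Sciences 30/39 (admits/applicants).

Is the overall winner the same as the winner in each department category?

Law: Pool B 110/561 = 19.6%, the international pool 51/732 = 7.0% → Pool B
Education: Pool B 17/57 = 29.8%, the international pool 25/120 = 20.8% → Pool B
Medicine: Pool B 52/93 = 55.9%, the international pool 101/212 = 47.6% → Pool B
Sciences: Pool B 19/22 = 86.4%, the international pool 30/39 = 76.9% → Pool B
Overall: Pool B 198/733 = 27.0%, the international pool 207/1103 = 18.8% → Pool B
Pool B wins overall and in every department group — no reversal.

Yes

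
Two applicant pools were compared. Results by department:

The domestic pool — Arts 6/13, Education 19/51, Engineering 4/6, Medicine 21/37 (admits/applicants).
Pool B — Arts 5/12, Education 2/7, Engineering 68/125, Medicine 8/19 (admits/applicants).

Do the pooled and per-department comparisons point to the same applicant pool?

Arts: the domestic pool 6/13 = 46.2%, Pool B 5/12 = 41.7% → the domestic pool
Education: the domestic pool 19/51 = 37.3%, Pool B 2/7 = 28.6% → the domestic pool
Engineering: the domestic pool 4/6 = 66.7%, Pool B 68/125 = 54.4% → the domestic pool
Medicine: the domestic pool 21/37 = 56.8%, Pool B 8/19 = 42.1% → the domestic pool
Overall: the domestic pool 50/107 = 46.7%, Pool B 83/163 = 50.9% → Pool B
The domestic pool wins each department group but Pool B wins overall — the comparison reverses. The domestic pool's applicants skew toward Education, which has a lower base rate.

No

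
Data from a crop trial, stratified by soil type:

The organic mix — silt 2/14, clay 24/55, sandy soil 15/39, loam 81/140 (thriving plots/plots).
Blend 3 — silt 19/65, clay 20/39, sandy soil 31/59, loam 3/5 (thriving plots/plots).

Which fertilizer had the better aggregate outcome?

the organic mix

Silt: the organic mix 2/14 = 14.3%, Blend 3 19/65 = 29.2% → Blend 3
Clay: the organic mix 24/55 = 43.6%, Blend 3 20/39 = 51.3% → Blend 3
Sandy soil: the organic mix 15/39 = 38.5%, Blend 3 31/59 = 52.5% → Blend 3
Loam: the organic mix 81/140 = 57.9%, Blend 3 3/5 = 60.0% → Blend 3
Overall: the organic mix 122/248 = 49.2%, Blend 3 73/168 = 43.5% → the organic mix
(Blend 3 wins every soil group but the organic mix wins overall — Blend 3's plots skew toward the low-rate silt group.)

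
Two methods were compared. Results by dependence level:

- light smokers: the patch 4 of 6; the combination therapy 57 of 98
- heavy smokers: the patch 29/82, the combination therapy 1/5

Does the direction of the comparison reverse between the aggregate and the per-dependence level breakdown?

Light smokers: the patch 4/6 = 66.7%, the combination therapy 57/98 = 58.2% → the patch
Heavy smokers: the patch 29/82 = 35.4%, the combination therapy 1/5 = 20.0% → the patch
Overall: the patch 33/88 = 37.5%, the combination therapy 58/103 = 56.3% → the combination therapy
The patch wins each dependence group but the combination therapy wins overall — the comparison reverses. The patch's participants skew toward heavy smokers, which has a lower base rate.

Yes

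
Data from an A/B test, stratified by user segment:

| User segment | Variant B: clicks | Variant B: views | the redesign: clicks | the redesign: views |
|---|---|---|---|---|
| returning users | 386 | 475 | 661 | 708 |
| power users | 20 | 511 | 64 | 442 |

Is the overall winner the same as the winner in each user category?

Yes

Returning users: Variant B 386/475 = 81.3%, the redesign 661/708 = 93.4% → the redesign
Power users: Variant B 20/511 = 3.9%, the redesign 64/442 = 14.5% → the redesign
Overall: Variant B 406/986 = 41.2%, the redesign 725/1150 = 63.0% → the redesign
The redesign wins overall and in every user group — no reversal.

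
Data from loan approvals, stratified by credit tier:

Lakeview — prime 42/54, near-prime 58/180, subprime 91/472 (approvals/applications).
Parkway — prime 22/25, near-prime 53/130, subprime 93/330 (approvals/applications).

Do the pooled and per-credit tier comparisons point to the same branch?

Prime: Lakeview 42/54 = 77.8%, Parkway 22/25 = 88.0% → Parkway
Near-prime: Lakeview 58/180 = 32.2%, Parkway 53/130 = 40.8% → Parkway
Subprime: Lakeview 91/472 = 19.3%, Parkway 93/330 = 28.2% → Parkway
Overall: Lakeview 191/706 = 27.1%, Parkway 168/485 = 34.6% → Parkway
Parkway wins overall and in every credit group — no reversal.

Yes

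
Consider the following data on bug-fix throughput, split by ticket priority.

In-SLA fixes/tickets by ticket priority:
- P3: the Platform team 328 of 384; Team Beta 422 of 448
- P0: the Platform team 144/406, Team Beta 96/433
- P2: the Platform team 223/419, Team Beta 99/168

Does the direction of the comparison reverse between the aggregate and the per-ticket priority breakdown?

No

P3: the Platform team 328/384 = 85.4%, Team Beta 422/448 = 94.2% → Team Beta
P0: the Platform team 144/406 = 35.5%, Team Beta 96/433 = 22.2% → the Platform team
P2: the Platform team 223/419 = 53.2%, Team Beta 99/168 = 58.9% → Team Beta
Overall: the Platform team 695/1209 = 57.5%, Team Beta 617/1049 = 58.8% → Team Beta
Neither sweeps: the Platform team wins 1 of 3 groups, Team Beta wins 2. Team Beta wins overall but not every group — no Simpson reversal.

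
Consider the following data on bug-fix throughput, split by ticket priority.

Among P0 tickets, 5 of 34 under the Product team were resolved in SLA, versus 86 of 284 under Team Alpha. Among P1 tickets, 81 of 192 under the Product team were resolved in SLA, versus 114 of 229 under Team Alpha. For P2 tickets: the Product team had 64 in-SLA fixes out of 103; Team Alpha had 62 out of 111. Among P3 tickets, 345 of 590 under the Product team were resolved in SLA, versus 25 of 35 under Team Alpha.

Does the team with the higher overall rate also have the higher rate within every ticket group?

P0: the Product team 5/34 = 14.7%, Team Alpha 86/284 = 30.3% → Team Alpha
P1: the Product team 81/192 = 42.2%, Team Alpha 114/229 = 49.8% → Team Alpha
P2: the Product team 64/103 = 62.1%, Team Alpha 62/111 = 55.9% → the Product team
P3: the Product team 345/590 = 58.5%, Team Alpha 25/35 = 71.4% → Team Alpha
Overall: the Product team 495/919 = 53.9%, Team Alpha 287/659 = 43.6% → the Product team
Neither sweeps: the Product team wins 1 of 4 groups, Team Alpha wins 3. The Product team wins overall but not every group — no Simpson reversal.

No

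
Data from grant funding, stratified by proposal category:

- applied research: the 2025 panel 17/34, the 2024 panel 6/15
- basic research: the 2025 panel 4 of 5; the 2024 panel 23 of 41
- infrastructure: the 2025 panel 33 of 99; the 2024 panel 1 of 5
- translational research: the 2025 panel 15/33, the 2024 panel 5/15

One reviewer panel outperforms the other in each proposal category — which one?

Applied research: the 2025 panel 17/34 = 50.0%, the 2024 panel 6/15 = 40.0% → the 2025 panel
Basic research: the 2025 panel 4/5 = 80.0%, the 2024 panel 23/41 = 56.1% → the 2025 panel
Infrastructure: the 2025 panel 33/99 = 33.3%, the 2024 panel 1/5 = 20.0% → the 2025 panel
Translational research: the 2025 panel 15/33 = 45.5%, the 2024 panel 5/15 = 33.3% → the 2025 panel
The 2025 panel has the higher rate in all 4 groups.

the 2025 panel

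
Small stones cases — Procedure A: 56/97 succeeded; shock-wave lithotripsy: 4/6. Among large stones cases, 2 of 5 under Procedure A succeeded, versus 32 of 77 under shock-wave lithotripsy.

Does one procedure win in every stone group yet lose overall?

Yes

Small stones: Procedure A 56/97 = 57.7%, shock-wave lithotripsy 4/6 = 66.7% → shock-wave lithotripsy
Large stones: Procedure A 2/5 = 40.0%, shock-wave lithotripsy 32/77 = 41.6% → shock-wave lithotripsy
Overall: Procedure A 58/102 = 56.9%, shock-wave lithotripsy 36/83 = 43.4% → Procedure A
Shock-wave lithotripsy wins each stone group but Procedure A wins overall — the comparison reverses. Shock-wave lithotripsy's cases skew toward large stones, which has a lower base rate.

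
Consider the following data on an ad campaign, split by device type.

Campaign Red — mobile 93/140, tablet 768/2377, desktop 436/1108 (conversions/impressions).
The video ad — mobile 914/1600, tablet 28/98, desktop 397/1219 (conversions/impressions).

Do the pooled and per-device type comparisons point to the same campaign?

No

Mobile: Campaign Red 93/140 = 66.4%, the video ad 914/1600 = 57.1% → Campaign Red
Tablet: Campaign Red 768/2377 = 32.3%, the video ad 28/98 = 28.6% → Campaign Red
Desktop: Campaign Red 436/1108 = 39.4%, the video ad 397/1219 = 32.6% → Campaign Red
Overall: Campaign Red 1297/3625 = 35.8%, the video ad 1339/2917 = 45.9% → the video ad
Campaign Red wins each device group but the video ad wins overall — the comparison reverses. Campaign Red's impressions skew toward tablet, which has a lower base rate.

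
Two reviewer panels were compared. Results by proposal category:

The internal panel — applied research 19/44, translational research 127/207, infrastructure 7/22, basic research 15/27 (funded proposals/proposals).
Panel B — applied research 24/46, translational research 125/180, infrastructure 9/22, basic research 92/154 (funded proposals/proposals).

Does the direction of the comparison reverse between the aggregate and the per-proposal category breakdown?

Applied research: the internal panel 19/44 = 43.2%, Panel B 24/46 = 52.2% → Panel B
Translational research: the internal panel 127/207 = 61.4%, Panel B 125/180 = 69.4% → Panel B
Infrastructure: the internal panel 7/22 = 31.8%, Panel B 9/22 = 40.9% → Panel B
Basic research: the internal panel 15/27 = 55.6%, Panel B 92/154 = 59.7% → Panel B
Overall: the internal panel 168/300 = 56.0%, Panel B 250/402 = 62.2% → Panel B
Panel B wins overall and in every proposal group — no reversal.

No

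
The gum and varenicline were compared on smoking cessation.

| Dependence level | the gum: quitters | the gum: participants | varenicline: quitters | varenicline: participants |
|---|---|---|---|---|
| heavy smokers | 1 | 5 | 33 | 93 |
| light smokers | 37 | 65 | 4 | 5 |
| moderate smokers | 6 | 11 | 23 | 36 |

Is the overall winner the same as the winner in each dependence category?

No

Heavy smokers: the gum 1/5 = 20.0%, varenicline 33/93 = 35.5% → varenicline
Light smokers: the gum 37/65 = 56.9%, varenicline 4/5 = 80.0% → varenicline
Moderate smokers: the gum 6/11 = 54.5%, varenicline 23/36 = 63.9% → varenicline
Overall: the gum 44/81 = 54.3%, varenicline 60/134 = 44.8% → the gum
Varenicline wins each dependence group but the gum wins overall — the comparison reverses. Varenicline's participants skew toward heavy smokers, which has a lower base rate.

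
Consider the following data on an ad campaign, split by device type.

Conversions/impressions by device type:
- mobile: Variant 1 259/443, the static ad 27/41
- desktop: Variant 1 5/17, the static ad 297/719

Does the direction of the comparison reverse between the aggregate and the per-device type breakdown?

Yes

Mobile: Variant 1 259/443 = 58.5%, the static ad 27/41 = 65.9% → the static ad
Desktop: Variant 1 5/17 = 29.4%, the static ad 297/719 = 41.3% → the static ad
Overall: Variant 1 264/460 = 57.4%, the static ad 324/760 = 42.6% → Variant 1
The static ad wins each device group but Variant 1 wins overall — the comparison reverses. The static ad's impressions skew toward desktop, which has a lower base rate.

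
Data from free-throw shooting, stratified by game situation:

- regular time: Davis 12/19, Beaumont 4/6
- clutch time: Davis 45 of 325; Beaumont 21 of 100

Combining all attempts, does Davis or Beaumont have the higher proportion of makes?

Regular time: Davis 12/19 = 63.2%, Beaumont 4/6 = 66.7% → Beaumont
Clutch time: Davis 45/325 = 13.8%, Beaumont 21/100 = 21.0% → Beaumont
Overall: Davis 57/344 = 16.6%, Beaumont 25/106 = 23.6% → Beaumont

Beaumont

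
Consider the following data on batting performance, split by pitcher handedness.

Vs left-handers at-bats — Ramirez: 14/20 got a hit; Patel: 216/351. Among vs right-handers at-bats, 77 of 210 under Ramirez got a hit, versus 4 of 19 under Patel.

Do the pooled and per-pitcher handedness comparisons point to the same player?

Vs left-handers: Ramirez 14/20 = 70.0%, Patel 216/351 = 61.5% → Ramirez
Vs right-handers: Ramirez 77/210 = 36.7%, Patel 4/19 = 21.1% → Ramirez
Overall: Ramirez 91/230 = 39.6%, Patel 220/370 = 59.5% → Patel
Ramirez wins each pitcher group but Patel wins overall — the comparison reverses. Ramirez's at-bats skew toward vs right-handers, which has a lower base rate.

No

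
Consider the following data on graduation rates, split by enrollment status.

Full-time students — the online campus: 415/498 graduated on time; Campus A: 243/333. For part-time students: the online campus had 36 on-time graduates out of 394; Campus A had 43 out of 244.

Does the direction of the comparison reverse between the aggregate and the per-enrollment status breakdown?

Full-time: the online campus 415/498 = 83.3%, Campus A 243/333 = 73.0% → the online campus
Part-time: the online campus 36/394 = 9.1%, Campus A 43/244 = 17.6% → Campus A
Overall: the online campus 451/892 = 50.6%, Campus A 286/577 = 49.6% → the online campus
Neither sweeps: the online campus wins 1 of 2 groups, Campus A wins 1. The online campus wins overall but not every group — no Simpson reversal.

No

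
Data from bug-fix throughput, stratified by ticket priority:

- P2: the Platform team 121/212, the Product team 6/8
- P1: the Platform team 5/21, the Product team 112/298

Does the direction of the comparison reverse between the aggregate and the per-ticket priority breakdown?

Yes

P2: the Platform team 121/212 = 57.1%, the Product team 6/8 = 75.0% → the Product team
P1: the Platform team 5/21 = 23.8%, the Product team 112/298 = 37.6% → the Product team
Overall: the Platform team 126/233 = 54.1%, the Product team 118/306 = 38.6% → the Platform team
The Product team wins each ticket group but the Platform team wins overall — the comparison reverses. The Product team's tickets skew toward P1, which has a lower base rate.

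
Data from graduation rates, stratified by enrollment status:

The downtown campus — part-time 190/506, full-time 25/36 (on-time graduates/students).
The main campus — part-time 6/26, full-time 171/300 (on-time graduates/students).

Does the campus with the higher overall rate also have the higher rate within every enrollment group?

Part-time: the downtown campus 190/506 = 37.5%, the main campus 6/26 = 23.1% → the downtown campus
Full-time: the downtown campus 25/36 = 69.4%, the main campus 171/300 = 57.0% → the downtown campus
Overall: the downtown campus 215/542 = 39.7%, the main campus 177/326 = 54.3% → the main campus
The downtown campus wins each enrollment group but the main campus wins overall — the comparison reverses. The downtown campus's students skew toward part-time, which has a lower base rate.

No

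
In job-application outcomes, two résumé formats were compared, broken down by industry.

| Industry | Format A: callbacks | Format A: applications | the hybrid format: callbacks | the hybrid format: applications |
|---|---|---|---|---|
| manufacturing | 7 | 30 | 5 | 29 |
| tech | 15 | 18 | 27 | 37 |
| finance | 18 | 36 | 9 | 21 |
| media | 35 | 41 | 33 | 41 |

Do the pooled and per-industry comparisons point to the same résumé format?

Yes

Manufacturing: Format A 7/30 = 23.3%, the hybrid format 5/29 = 17.2% → Format A
Tech: Format A 15/18 = 83.3%, the hybrid format 27/37 = 73.0% → Format A
Finance: Format A 18/36 = 50.0%, the hybrid format 9/21 = 42.9% → Format A
Media: Format A 35/41 = 85.4%, the hybrid format 33/41 = 80.5% → Format A
Overall: Format A 75/125 = 60.0%, the hybrid format 74/128 = 57.8% → Format A
Format A wins overall and in every industry group — no reversal.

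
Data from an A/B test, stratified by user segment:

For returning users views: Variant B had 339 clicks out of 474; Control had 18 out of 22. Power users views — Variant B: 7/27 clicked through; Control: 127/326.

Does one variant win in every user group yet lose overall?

Yes

Returning users: Variant B 339/474 = 71.5%, Control 18/22 = 81.8% → Control
Power users: Variant B 7/27 = 25.9%, Control 127/326 = 39.0% → Control
Overall: Variant B 346/501 = 69.1%, Control 145/348 = 41.7% → Variant B
Control wins each user group but Variant B wins overall — the comparison reverses. Control's views skew toward power users, which has a lower base rate.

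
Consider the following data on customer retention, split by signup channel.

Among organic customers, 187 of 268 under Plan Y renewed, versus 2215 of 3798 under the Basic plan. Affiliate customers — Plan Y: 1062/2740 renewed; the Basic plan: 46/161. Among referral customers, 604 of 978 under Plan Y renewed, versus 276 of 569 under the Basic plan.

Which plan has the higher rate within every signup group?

Plan Y

Organic: Plan Y 187/268 = 69.8%, the Basic plan 2215/3798 = 58.3% → Plan Y
Affiliate: Plan Y 1062/2740 = 38.8%, the Basic plan 46/161 = 28.6% → Plan Y
Referral: Plan Y 604/978 = 61.8%, the Basic plan 276/569 = 48.5% → Plan Y
Plan Y has the higher rate in all 3 groups.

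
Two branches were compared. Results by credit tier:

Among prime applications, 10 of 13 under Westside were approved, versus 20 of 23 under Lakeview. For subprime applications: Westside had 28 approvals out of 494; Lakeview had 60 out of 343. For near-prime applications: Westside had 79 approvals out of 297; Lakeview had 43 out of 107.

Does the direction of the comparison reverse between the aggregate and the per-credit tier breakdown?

Prime: Westside 10/13 = 76.9%, Lakeview 20/23 = 87.0% → Lakeview
Subprime: Westside 28/494 = 5.7%, Lakeview 60/343 = 17.5% → Lakeview
Near-prime: Westside 79/297 = 26.6%, Lakeview 43/107 = 40.2% → Lakeview
Overall: Westside 117/804 = 14.6%, Lakeview 123/473 = 26.0% → Lakeview
Lakeview wins overall and in every credit group — no reversal.

No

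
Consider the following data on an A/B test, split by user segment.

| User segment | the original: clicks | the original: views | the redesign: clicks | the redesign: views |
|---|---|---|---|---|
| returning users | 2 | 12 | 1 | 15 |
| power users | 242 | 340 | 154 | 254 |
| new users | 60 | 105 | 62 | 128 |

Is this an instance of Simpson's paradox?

No

Returning users: the original 2/12 = 16.7%, the redesign 1/15 = 6.7% → the original
Power users: the original 242/340 = 71.2%, the redesign 154/254 = 60.6% → the original
New users: the original 60/105 = 57.1%, the redesign 62/128 = 48.4% → the original
Overall: the original 304/457 = 66.5%, the redesign 217/397 = 54.7% → the original
The original wins overall and in every user group — no reversal.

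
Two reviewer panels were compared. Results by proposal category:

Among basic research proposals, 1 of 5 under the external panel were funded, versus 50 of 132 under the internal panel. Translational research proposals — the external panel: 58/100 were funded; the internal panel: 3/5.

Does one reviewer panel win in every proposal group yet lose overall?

Yes

Basic research: the external panel 1/5 = 20.0%, the internal panel 50/132 = 37.9% → the internal panel
Translational research: the external panel 58/100 = 58.0%, the internal panel 3/5 = 60.0% → the internal panel
Overall: the external panel 59/105 = 56.2%, the internal panel 53/137 = 38.7% → the external panel
The internal panel wins each proposal group but the external panel wins overall — the comparison reverses. The internal panel's proposals skew toward basic research, which has a lower base rate.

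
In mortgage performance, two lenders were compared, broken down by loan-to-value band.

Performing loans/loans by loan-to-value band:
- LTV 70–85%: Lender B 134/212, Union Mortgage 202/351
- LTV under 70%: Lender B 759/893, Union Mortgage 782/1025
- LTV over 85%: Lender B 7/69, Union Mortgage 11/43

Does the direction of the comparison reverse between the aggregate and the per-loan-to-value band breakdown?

No

LTV 70–85%: Lender B 134/212 = 63.2%, Union Mortgage 202/351 = 57.5% → Lender B
LTV under 70%: Lender B 759/893 = 85.0%, Union Mortgage 782/1025 = 76.3% → Lender B
LTV over 85%: Lender B 7/69 = 10.1%, Union Mortgage 11/43 = 25.6% → Union Mortgage
Overall: Lender B 900/1174 = 76.7%, Union Mortgage 995/1419 = 70.1% → Lender B
Neither sweeps: Lender B wins 2 of 3 groups, Union Mortgage wins 1. Lender B wins overall but not every group — no Simpson reversal.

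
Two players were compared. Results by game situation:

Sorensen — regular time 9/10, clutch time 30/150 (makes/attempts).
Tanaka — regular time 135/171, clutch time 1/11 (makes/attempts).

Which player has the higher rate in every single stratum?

Sorensen

Regular time: Sorensen 9/10 = 90.0%, Tanaka 135/171 = 78.9% → Sorensen
Clutch time: Sorensen 30/150 = 20.0%, Tanaka 1/11 = 9.1% → Sorensen
Sorensen has the higher rate in both groups.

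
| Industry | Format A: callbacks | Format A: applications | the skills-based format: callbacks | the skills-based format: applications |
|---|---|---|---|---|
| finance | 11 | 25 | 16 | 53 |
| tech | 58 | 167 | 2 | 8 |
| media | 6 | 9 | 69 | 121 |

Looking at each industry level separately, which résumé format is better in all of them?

Finance: Format A 11/25 = 44.0%, the skills-based format 16/53 = 30.2% → Format A
Tech: Format A 58/167 = 34.7%, the skills-based format 2/8 = 25.0% → Format A
Media: Format A 6/9 = 66.7%, the skills-based format 69/121 = 57.0% → Format A
Format A has the higher rate in all 3 groups.

Format A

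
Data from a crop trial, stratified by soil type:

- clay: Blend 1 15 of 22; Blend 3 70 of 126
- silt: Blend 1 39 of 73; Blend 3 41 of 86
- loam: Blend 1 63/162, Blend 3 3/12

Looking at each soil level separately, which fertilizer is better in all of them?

Blend 1

Clay: Blend 1 15/22 = 68.2%, Blend 3 70/126 = 55.6% → Blend 1
Silt: Blend 1 39/73 = 53.4%, Blend 3 41/86 = 47.7% → Blend 1
Loam: Blend 1 63/162 = 38.9%, Blend 3 3/12 = 25.0% → Blend 1
Blend 1 has the higher rate in all 3 groups.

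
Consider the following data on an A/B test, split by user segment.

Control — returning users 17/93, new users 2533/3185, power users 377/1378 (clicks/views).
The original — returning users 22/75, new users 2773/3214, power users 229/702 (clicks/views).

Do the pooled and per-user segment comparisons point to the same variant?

Yes

Returning users: Control 17/93 = 18.3%, the original 22/75 = 29.3% → the original
New users: Control 2533/3185 = 79.5%, the original 2773/3214 = 86.3% → the original
Power users: Control 377/1378 = 27.4%, the original 229/702 = 32.6% → the original
Overall: Control 2927/4656 = 62.9%, the original 3024/3991 = 75.8% → the original
The original wins overall and in every user group — no reversal.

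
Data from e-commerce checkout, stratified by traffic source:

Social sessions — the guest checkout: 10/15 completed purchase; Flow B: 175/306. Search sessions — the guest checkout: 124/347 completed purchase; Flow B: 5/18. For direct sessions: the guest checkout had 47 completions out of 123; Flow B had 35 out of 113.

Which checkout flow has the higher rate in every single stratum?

Social: the guest checkout 10/15 = 66.7%, Flow B 175/306 = 57.2% → the guest checkout
Search: the guest checkout 124/347 = 35.7%, Flow B 5/18 = 27.8% → the guest checkout
Direct: the guest checkout 47/123 = 38.2%, Flow B 35/113 = 31.0% → the guest checkout
The guest checkout has the higher rate in all 3 groups.

the guest checkout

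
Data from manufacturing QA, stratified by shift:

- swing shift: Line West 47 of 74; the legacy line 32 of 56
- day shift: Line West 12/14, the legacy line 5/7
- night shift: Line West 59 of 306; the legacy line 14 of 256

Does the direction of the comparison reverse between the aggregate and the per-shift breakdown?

No

Swing shift: Line West 47/74 = 63.5%, the legacy line 32/56 = 57.1% → Line West
Day shift: Line West 12/14 = 85.7%, the legacy line 5/7 = 71.4% → Line West
Night shift: Line West 59/306 = 19.3%, the legacy line 14/256 = 5.5% → Line West
Overall: Line West 118/394 = 29.9%, the legacy line 51/319 = 16.0% → Line West
Line West wins overall and in every shift group — no reversal.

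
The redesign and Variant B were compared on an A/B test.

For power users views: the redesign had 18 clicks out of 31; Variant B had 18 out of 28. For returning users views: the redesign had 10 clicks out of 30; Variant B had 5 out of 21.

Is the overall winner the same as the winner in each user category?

No

Power users: the redesign 18/31 = 58.1%, Variant B 18/28 = 64.3% → Variant B
Returning users: the redesign 10/30 = 33.3%, Variant B 5/21 = 23.8% → the redesign
Overall: the redesign 28/61 = 45.9%, Variant B 23/49 = 46.9% → Variant B
Neither sweeps: the redesign wins 1 of 2 groups, Variant B wins 1. Variant B wins overall but not every group — no Simpson reversal.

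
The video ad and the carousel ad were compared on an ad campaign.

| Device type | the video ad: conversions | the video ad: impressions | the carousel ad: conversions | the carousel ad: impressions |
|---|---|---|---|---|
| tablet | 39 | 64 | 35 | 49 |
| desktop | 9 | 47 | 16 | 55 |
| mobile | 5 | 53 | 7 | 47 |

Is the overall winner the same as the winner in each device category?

Tablet: the video ad 39/64 = 60.9%, the carousel ad 35/49 = 71.4% → the carousel ad
Desktop: the video ad 9/47 = 19.1%, the carousel ad 16/55 = 29.1% → the carousel ad
Mobile: the video ad 5/53 = 9.4%, the carousel ad 7/47 = 14.9% → the carousel ad
Overall: the video ad 53/164 = 32.3%, the carousel ad 58/151 = 38.4% → the carousel ad
The carousel ad wins overall and in every device group — no reversal.

Yes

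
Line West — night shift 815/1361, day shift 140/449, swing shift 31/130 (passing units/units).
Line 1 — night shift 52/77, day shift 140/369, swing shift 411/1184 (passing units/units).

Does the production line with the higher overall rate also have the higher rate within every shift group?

Night shift: Line West 815/1361 = 59.9%, Line 1 52/77 = 67.5% → Line 1
Day shift: Line West 140/449 = 31.2%, Line 1 140/369 = 37.9% → Line 1
Swing shift: Line West 31/130 = 23.8%, Line 1 411/1184 = 34.7% → Line 1
Overall: Line West 986/1940 = 50.8%, Line 1 603/1630 = 37.0% → Line West
Line 1 wins each shift group but Line West wins overall — the comparison reverses. Line 1's units skew toward swing shift, which has a lower base rate.

No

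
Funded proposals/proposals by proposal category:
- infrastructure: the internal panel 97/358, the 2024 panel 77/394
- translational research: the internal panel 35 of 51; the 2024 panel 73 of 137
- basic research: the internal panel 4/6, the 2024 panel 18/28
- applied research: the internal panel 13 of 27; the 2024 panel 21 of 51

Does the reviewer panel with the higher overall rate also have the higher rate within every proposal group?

Infrastructure: the internal panel 97/358 = 27.1%, the 2024 panel 77/394 = 19.5% → the internal panel
Translational research: the internal panel 35/51 = 68.6%, the 2024 panel 73/137 = 53.3% → the internal panel
Basic research: the internal panel 4/6 = 66.7%, the 2024 panel 18/28 = 64.3% → the internal panel
Applied research: the internal panel 13/27 = 48.1%, the 2024 panel 21/51 = 41.2% → the internal panel
Overall: the internal panel 149/442 = 33.7%, the 2024 panel 189/610 = 31.0% → the internal panel
The internal panel wins overall and in every proposal group — no reversal.

Yes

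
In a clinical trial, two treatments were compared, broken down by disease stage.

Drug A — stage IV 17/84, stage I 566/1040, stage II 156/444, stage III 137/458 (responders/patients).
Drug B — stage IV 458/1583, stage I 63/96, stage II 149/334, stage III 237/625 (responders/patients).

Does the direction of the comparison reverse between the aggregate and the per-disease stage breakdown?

Stage IV: Drug A 17/84 = 20.2%, Drug B 458/1583 = 28.9% → Drug B
Stage I: Drug A 566/1040 = 54.4%, Drug B 63/96 = 65.6% → Drug B
Stage II: Drug A 156/444 = 35.1%, Drug B 149/334 = 44.6% → Drug B
Stage III: Drug A 137/458 = 29.9%, Drug B 237/625 = 37.9% → Drug B
Overall: Drug A 876/2026 = 43.2%, Drug B 907/2638 = 34.4% → Drug A
Drug B wins each disease group but Drug A wins overall — the comparison reverses. Drug B's patients skew toward stage IV, which has a lower base rate.

Yes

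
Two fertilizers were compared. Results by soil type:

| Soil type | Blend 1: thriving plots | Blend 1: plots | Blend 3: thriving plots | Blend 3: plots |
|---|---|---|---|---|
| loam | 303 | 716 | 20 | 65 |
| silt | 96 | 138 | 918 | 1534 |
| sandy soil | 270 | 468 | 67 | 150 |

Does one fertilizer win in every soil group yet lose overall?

Yes

Loam: Blend 1 303/716 = 42.3%, Blend 3 20/65 = 30.8% → Blend 1
Silt: Blend 1 96/138 = 69.6%, Blend 3 918/1534 = 59.8% → Blend 1
Sandy soil: Blend 1 270/468 = 57.7%, Blend 3 67/150 = 44.7% → Blend 1
Overall: Blend 1 669/1322 = 50.6%, Blend 3 1005/1749 = 57.5% → Blend 3
Blend 1 wins each soil group but Blend 3 wins overall — the comparison reverses. Blend 1's plots skew toward loam, which has a lower base rate.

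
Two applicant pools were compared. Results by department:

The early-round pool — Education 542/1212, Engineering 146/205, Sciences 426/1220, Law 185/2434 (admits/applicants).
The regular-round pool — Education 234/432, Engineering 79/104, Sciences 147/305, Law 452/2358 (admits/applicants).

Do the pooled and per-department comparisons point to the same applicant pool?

Yes

Education: the early-round pool 542/1212 = 44.7%, the regular-round pool 234/432 = 54.2% → the regular-round pool
Engineering: the early-round pool 146/205 = 71.2%, the regular-round pool 79/104 = 76.0% → the regular-round pool
Sciences: the early-round pool 426/1220 = 34.9%, the regular-round pool 147/305 = 48.2% → the regular-round pool
Law: the early-round pool 185/2434 = 7.6%, the regular-round pool 452/2358 = 19.2% → the regular-round pool
Overall: the early-round pool 1299/5071 = 25.6%, the regular-round pool 912/3199 = 28.5% → the regular-round pool
The regular-round pool wins overall and in every department group — no reversal.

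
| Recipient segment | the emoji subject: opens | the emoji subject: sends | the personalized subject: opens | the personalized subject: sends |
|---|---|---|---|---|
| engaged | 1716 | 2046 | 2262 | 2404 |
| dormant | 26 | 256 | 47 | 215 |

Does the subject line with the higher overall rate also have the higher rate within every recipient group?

Engaged: the emoji subject 1716/2046 = 83.9%, the personalized subject 2262/2404 = 94.1% → the personalized subject
Dormant: the emoji subject 26/256 = 10.2%, the personalized subject 47/215 = 21.9% → the personalized subject
Overall: the emoji subject 1742/2302 = 75.7%, the personalized subject 2309/2619 = 88.2% → the personalized subject
The personalized subject wins overall and in every recipient group — no reversal.

Yes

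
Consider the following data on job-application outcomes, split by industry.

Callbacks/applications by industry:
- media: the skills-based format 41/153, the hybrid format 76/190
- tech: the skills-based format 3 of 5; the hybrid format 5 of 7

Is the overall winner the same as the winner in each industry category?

Media: the skills-based format 41/153 = 26.8%, the hybrid format 76/190 = 40.0% → the hybrid format
Tech: the skills-based format 3/5 = 60.0%, the hybrid format 5/7 = 71.4% → the hybrid format
Overall: the skills-based format 44/158 = 27.8%, the hybrid format 81/197 = 41.1% → the hybrid format
The hybrid format wins overall and in every industry group — no reversal.

Yes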